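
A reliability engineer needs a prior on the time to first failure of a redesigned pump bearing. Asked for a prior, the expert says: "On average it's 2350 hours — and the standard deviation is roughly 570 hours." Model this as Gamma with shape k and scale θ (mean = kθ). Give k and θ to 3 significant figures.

For Gamma(k, scale θ): mean = kθ, variance = kθ², so CV = 1/√k.
CV = SD/mean = 570/2350 = 0.2426, hence k = 1/CV² = 17.
Then θ = mean/k = 2350/17 = 138.

k ≈ 17, θ ≈ 138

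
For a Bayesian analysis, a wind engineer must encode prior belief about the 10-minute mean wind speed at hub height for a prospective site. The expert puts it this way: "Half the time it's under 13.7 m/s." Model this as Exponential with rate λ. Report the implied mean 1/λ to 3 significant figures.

mean ≈ 19.8 m/s

Exponential median = ln 2 / λ, so λ = ln 2 / 13.7 = 0.0506.
Mean = 1/λ = 19.8 m/s.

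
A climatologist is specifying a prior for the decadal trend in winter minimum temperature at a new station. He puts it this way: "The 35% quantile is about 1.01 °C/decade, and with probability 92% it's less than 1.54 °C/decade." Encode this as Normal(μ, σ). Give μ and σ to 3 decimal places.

For Normal(μ,σ), the p-quantile is μ + z_p·σ. Here z_{0.35} = -0.3853, z_{0.92} = 1.405.
So 1.01 = μ − 0.3853σ and 1.54 = μ + 1.405σ.
Subtracting: σ = (1.54 − 1.01)/(1.405 − (-0.3853)) = 0.296.
Then μ = 1.01 − (-0.3853)·0.296 = 1.124.

μ = 1.124, σ = 0.296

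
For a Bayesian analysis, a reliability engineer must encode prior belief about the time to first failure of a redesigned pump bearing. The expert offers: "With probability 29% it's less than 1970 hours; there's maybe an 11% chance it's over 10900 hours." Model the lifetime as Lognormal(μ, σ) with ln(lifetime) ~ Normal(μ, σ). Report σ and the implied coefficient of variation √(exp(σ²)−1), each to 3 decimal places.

σ ≈ 0.961, CV ≈ 1.232

If T ~ Lognormal(μ,σ) then ln T ~ Normal(μ,σ), so the p-quantile of ln T is μ + z_p·σ.
ln(1970) = 7.586 and ln(10900) = 9.297; z_{0.29} = -0.5534, z_{0.89} = 1.227.
σ = (9.297 − 7.586)/(1.227 − (-0.5534)) = 0.961.
μ = 7.586 − (-0.5534)·0.961 = 8.118.
CV = √(exp(σ²)−1) = √(exp(0.9238)−1) = 1.232.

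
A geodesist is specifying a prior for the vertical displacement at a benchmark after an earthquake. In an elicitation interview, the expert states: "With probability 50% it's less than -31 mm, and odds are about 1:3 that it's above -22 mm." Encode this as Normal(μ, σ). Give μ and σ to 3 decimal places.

μ = -31.000, σ = 13.343

For Normal(μ,σ), the p-quantile is μ + z_p·σ. Here z_{0.5} = 0, z_{0.75} = 0.6745.
So -31 = μ + 0σ and -22 = μ + 0.6745σ.
Subtracting: σ = (-22 − -31)/(0.6745 − (0)) = 13.343.
Then μ = -31 − (0)·13.343 = -31.000.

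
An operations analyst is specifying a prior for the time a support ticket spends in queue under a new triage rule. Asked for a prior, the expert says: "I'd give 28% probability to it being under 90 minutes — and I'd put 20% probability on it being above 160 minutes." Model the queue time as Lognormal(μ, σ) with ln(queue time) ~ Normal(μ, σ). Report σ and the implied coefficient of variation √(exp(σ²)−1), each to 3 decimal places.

σ ≈ 0.404, CV ≈ 0.421

If T ~ Lognormal(μ,σ) then ln T ~ Normal(μ,σ), so the p-quantile of ln T is μ + z_p·σ.
ln(90) = 4.5 and ln(160) = 5.075; z_{0.28} = -0.5828, z_{0.8} = 0.8416.
σ = (5.075 − 4.5)/(0.8416 − (-0.5828)) = 0.404.
μ = 4.5 − (-0.5828)·0.404 = 4.735.
CV = √(exp(σ²)−1) = √(exp(0.1631)−1) = 0.421.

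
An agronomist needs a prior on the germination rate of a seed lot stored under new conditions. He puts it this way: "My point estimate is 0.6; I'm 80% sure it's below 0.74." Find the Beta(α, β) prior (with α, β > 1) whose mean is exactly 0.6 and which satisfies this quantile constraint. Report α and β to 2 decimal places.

α ≈ 5.38, β ≈ 3.58

With mean 0.6 fixed, write α = 0.6s, β = 0.4s where s = α+β.
Need P(θ < 0.74) = 0.8 under Beta(0.6s, 0.4s). Normal approximation: (q−m)/√(m(1−m)/s) ≈ z_{0.8} = 0.842, so s ≈ 0.6·0.4·(0.842)²/(0.74−0.6)² = 8.7.
At s = 8.7: P(θ<0.74) ≈ 0.795. Adjusting to match 0.8 gives s ≈ 8.96.
So α = 0.6·8.96 ≈ 5.38, β = 0.4·8.96 ≈ 3.58.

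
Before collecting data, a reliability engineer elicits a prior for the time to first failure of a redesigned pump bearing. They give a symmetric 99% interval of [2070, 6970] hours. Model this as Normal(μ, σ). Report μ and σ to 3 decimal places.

μ = 4520.000, σ = 951.150

A symmetric 99% interval runs μ ± z·σ with z = 2.576.
Half-width = 2450, so σ = 2450/2.576 = 951.150.
μ is the interval midpoint, 4520.000.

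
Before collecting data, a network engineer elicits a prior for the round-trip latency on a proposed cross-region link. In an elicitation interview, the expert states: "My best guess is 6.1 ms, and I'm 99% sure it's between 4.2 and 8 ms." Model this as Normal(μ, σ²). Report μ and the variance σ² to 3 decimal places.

A symmetric 99% interval runs μ ± z·σ with z = 2.576.
Half-width = 1.9, so σ = 1.9/2.576 = 0.7376 and σ² = 0.544.
μ is the stated best guess, 6.100.

μ = 6.100, σ² = 0.544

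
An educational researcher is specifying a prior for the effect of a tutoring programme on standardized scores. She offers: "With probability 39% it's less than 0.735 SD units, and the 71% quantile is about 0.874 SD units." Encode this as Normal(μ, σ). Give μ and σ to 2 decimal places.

μ = 0.78, σ = 0.17

For Normal(μ,σ), the p-quantile is μ + z_p·σ. Here z_{0.39} = -0.2793, z_{0.71} = 0.5534.
So 0.735 = μ − 0.2793σ and 0.874 = μ + 0.5534σ.
Subtracting: σ = (0.874 − 0.735)/(0.5534 − (-0.2793)) = 0.17.
Then μ = 0.735 − (-0.2793)·0.17 = 0.78.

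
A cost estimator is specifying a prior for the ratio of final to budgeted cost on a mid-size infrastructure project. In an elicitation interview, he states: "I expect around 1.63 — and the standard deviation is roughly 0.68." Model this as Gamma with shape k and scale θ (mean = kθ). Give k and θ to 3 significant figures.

k ≈ 5.75, θ ≈ 0.284

For Gamma(k, scale θ): mean = kθ, variance = kθ², so CV = 1/√k.
CV = SD/mean = 0.68/1.63 = 0.4172, hence k = 1/CV² = 5.75.
Then θ = mean/k = 1.63/5.75 = 0.284.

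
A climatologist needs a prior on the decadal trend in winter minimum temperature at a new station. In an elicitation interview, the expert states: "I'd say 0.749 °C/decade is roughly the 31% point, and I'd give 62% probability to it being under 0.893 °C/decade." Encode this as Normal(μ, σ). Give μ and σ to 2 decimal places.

The p-quantile of Normal(μ,σ) is μ + z_p·σ, with z_{0.31} = -0.4959 and z_{0.62} = 0.3055.
Eliminate σ: μ = (z₂·x₁ − z₁·x₂)/(z₂ − z₁) = (0.3055·0.749 − (-0.4959)·0.893)/0.8013 = 0.84.
Then σ = (x₂ − x₁)/(z₂ − z₁) = (0.893 − 0.749)/0.8013 = 0.18.

μ = 0.84, σ = 0.18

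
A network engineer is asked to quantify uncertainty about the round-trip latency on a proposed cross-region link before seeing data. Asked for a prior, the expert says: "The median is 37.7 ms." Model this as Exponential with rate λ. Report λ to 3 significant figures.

Exponential median = ln 2 / λ, so λ = ln 2 / 37.7 = 0.0184.

λ ≈ 0.0184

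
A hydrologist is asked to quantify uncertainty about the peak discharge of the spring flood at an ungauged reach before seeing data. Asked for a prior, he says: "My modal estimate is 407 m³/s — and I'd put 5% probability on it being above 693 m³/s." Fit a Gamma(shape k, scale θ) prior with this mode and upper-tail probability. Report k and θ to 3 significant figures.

Gamma(k,θ) with k>1 has mode (k−1)θ, so θ = 407/(k−1).
Need P(X < 693) = 0.95 with θ tied to k this way. Start at k = 2, θ = 407: P(X<693) ≈ 0.508.
Too low — raise k to concentrate. Iterating converges to k ≈ 10.9.
Then θ = 407/(10.9−1) ≈ 41.3.

k ≈ 10.9, θ ≈ 41.3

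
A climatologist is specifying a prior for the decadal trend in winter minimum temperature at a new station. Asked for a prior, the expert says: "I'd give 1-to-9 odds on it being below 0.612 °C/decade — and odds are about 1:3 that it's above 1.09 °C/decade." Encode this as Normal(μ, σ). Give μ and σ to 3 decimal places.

The p-quantile of Normal(μ,σ) is μ + z_p·σ, with z_{0.1} = -1.282 and z_{0.75} = 0.6745.
Eliminate σ: μ = (z₂·x₁ − z₁·x₂)/(z₂ − z₁) = (0.6745·0.612 − (-1.282)·1.09)/1.956 = 0.925.
Then σ = (x₂ − x₁)/(z₂ − z₁) = (1.09 − 0.612)/1.956 = 0.244.

μ = 0.925, σ = 0.244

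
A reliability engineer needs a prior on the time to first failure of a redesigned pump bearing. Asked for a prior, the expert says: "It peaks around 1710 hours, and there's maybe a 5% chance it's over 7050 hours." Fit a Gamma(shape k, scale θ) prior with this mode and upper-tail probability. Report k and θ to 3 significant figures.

k ≈ 2.25, θ ≈ 1370

Gamma(k,θ) with k>1 has mode (k−1)θ, so θ = 1710/(k−1).
Need P(X < 7050) = 0.95 with θ tied to k this way. Start at k = 2, θ = 1710: P(X<7050) ≈ 0.917.
Too low — raise k to concentrate. Iterating converges to k ≈ 2.25.
Then θ = 1710/(2.25−1) ≈ 1370.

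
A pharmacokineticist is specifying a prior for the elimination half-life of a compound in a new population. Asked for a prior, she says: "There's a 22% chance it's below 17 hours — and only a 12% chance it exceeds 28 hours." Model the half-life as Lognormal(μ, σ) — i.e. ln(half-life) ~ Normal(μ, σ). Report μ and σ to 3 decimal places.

μ ≈ 3.031, σ ≈ 0.256

If T ~ Lognormal(μ,σ) then ln T ~ Normal(μ,σ), so the p-quantile of ln T is μ + z_p·σ.
ln(17) = 2.833 and ln(28) = 3.332; z_{0.22} = -0.7722, z_{0.88} = 1.175.
σ = (3.332 − 2.833)/(1.175 − (-0.7722)) = 0.256.
μ = 2.833 − (-0.7722)·0.256 = 3.031.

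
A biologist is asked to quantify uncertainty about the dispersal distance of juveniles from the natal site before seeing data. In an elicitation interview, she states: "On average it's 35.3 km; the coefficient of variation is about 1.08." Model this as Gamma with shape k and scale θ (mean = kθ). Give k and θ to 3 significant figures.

k ≈ 0.857, θ ≈ 41.2

For Gamma(k, scale θ): mean = kθ, variance = kθ², so CV = 1/√k.
CV = 1.08, hence k = 1/CV² = 0.857.
Then θ = mean/k = 35.3/0.857 = 41.2.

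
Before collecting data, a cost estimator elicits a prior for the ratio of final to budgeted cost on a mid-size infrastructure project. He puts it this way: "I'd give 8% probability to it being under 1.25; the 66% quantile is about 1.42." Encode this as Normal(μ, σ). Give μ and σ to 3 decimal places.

The p-quantile of Normal(μ,σ) is μ + z_p·σ, with z_{0.08} = -1.405 and z_{0.66} = 0.4125.
Eliminate σ: μ = (z₂·x₁ − z₁·x₂)/(z₂ − z₁) = (0.4125·1.25 − (-1.405)·1.42)/1.818 = 1.381.
Then σ = (x₂ − x₁)/(z₂ − z₁) = (1.42 − 1.25)/1.818 = 0.094.

μ = 1.381, σ = 0.094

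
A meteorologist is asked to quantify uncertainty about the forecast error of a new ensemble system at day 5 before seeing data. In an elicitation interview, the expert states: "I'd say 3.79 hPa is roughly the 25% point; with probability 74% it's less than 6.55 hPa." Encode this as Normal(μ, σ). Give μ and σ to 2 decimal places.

For Normal(μ,σ), the p-quantile is μ + z_p·σ. Here z_{0.25} = -0.6745, z_{0.74} = 0.6433.
So 3.79 = μ − 0.6745σ and 6.55 = μ + 0.6433σ.
Subtracting: σ = (6.55 − 3.79)/(0.6433 − (-0.6745)) = 2.09.
Then μ = 3.79 − (-0.6745)·2.09 = 5.20.

μ = 5.20, σ = 2.09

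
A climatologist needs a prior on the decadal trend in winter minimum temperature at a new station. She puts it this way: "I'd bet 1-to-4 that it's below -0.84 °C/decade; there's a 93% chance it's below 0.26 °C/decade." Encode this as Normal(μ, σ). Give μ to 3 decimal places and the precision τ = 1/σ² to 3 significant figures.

μ = -0.441, τ = 4.44

For Normal(μ,σ), the p-quantile is μ + z_p·σ. Here z_{0.2} = -0.8416, z_{0.93} = 1.476.
So -0.84 = μ − 0.8416σ and 0.26 = μ + 1.476σ.
Subtracting: σ = (0.26 − -0.84)/(1.476 − (-0.8416)) = 0.475.
Then μ = -0.84 − (-0.8416)·0.475 = -0.441.
Precision τ = 1/σ² = 1/0.4747² = 4.44.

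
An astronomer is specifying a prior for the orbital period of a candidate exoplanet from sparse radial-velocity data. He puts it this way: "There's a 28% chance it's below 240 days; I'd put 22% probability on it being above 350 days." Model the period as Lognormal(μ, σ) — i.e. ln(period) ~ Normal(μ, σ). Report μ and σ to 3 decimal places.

If T ~ Lognormal(μ,σ) then ln T ~ Normal(μ,σ), so the p-quantile of ln T is μ + z_p·σ.
ln(240) = 5.481 and ln(350) = 5.858; z_{0.28} = -0.5828, z_{0.78} = 0.7722.
σ = (5.858 − 5.481)/(0.7722 − (-0.5828)) = 0.278.
μ = 5.481 − (-0.5828)·0.278 = 5.643.

μ ≈ 5.643, σ ≈ 0.278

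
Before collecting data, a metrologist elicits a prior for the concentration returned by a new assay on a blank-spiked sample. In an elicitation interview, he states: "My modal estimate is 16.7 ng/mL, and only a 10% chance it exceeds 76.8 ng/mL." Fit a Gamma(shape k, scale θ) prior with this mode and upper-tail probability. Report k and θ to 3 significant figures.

k ≈ 1.77, θ ≈ 21.7

Gamma(k,θ) with k>1 has mode (k−1)θ, so θ = 16.7/(k−1).
Need P(X < 76.8) = 0.9 with θ tied to k this way. Start at k = 2, θ = 16.7: P(X<76.8) ≈ 0.944.
Too high — lower k to spread out. Iterating converges to k ≈ 1.77.
Then θ = 16.7/(1.77−1) ≈ 21.7.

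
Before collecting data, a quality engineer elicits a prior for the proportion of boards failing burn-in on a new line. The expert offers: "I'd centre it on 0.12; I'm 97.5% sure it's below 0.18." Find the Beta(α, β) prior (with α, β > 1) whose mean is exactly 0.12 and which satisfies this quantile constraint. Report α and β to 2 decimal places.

α ≈ 16.03, β ≈ 117.54

With mean 0.12 fixed, write α = 0.12s, β = 0.88s where s = α+β.
Need P(θ < 0.18) = 0.975 under Beta(0.12s, 0.88s). Normal approximation: (q−m)/√(m(1−m)/s) ≈ z_{0.975} = 1.96, so s ≈ 0.12·0.88·(1.96)²/(0.18−0.12)² = 112.7.
At s = 112.7: P(θ<0.18) ≈ 0.965. Adjusting to match 0.975 gives s ≈ 133.56.
So α = 0.12·133.56 ≈ 16.03, β = 0.88·133.56 ≈ 117.54.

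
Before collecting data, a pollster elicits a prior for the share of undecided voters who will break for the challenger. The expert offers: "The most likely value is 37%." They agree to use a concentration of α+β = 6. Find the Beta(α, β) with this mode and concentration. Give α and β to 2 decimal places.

α = 2.48, β = 3.52

For α,β > 1 the Beta mode is (α−1)/(α+β−2). With α+β = 6, the mode is (α−1)/4.
Set (α−1)/4 = 0.37 → α = 1 + 0.37·4 = 2.48.
β = 6 − α = 3.52.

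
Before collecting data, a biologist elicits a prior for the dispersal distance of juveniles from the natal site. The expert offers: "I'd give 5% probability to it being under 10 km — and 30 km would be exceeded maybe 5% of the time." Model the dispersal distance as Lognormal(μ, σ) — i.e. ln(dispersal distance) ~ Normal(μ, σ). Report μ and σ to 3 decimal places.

If T ~ Lognormal(μ,σ) then ln T ~ Normal(μ,σ), so the p-quantile of ln T is μ + z_p·σ.
ln(10) = 2.303 and ln(30) = 3.401; z_{0.05} = -1.645, z_{0.95} = 1.645.
σ = (3.401 − 2.303)/(1.645 − (-1.645)) = 0.334.
μ = 2.303 − (-1.645)·0.334 = 2.852.

μ ≈ 2.852, σ ≈ 0.334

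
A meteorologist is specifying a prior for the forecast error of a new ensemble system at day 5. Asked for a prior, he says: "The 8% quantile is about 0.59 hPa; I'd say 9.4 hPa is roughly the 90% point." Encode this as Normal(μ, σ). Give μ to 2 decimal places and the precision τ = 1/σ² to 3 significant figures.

For Normal(μ,σ), the p-quantile is μ + z_p·σ. Here z_{0.08} = -1.405, z_{0.9} = 1.282.
So 0.59 = μ − 1.405σ and 9.4 = μ + 1.282σ.
Subtracting: σ = (9.4 − 0.59)/(1.282 − (-1.405)) = 3.28.
Then μ = 0.59 − (-1.405)·3.28 = 5.20.
Precision τ = 1/σ² = 1/3.279² = 0.093.

μ = 5.20, τ = 0.093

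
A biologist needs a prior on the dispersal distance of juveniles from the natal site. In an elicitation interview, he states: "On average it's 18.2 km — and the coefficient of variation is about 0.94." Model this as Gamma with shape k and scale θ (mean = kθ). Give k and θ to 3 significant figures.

k ≈ 1.13, θ ≈ 16.1

For Gamma(k, scale θ): mean = kθ, variance = kθ², so CV = 1/√k.
CV = 0.94, hence k = 1/CV² = 1.13.
Then θ = mean/k = 18.2/1.13 = 16.1.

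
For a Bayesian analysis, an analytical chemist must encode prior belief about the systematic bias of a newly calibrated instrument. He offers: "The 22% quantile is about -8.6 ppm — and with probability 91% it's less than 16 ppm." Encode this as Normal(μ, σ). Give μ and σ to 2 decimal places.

μ = 0.39, σ = 11.64

The p-quantile of Normal(μ,σ) is μ + z_p·σ, with z_{0.22} = -0.7722 and z_{0.91} = 1.341.
Eliminate σ: μ = (z₂·x₁ − z₁·x₂)/(z₂ − z₁) = (1.341·-8.6 − (-0.7722)·16)/2.113 = 0.39.
Then σ = (x₂ − x₁)/(z₂ − z₁) = (16 − -8.6)/2.113 = 11.64.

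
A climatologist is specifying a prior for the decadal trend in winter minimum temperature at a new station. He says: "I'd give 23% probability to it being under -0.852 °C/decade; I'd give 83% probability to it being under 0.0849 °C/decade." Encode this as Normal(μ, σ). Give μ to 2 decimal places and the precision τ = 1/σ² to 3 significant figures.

The p-quantile of Normal(μ,σ) is μ + z_p·σ, with z_{0.23} = -0.7388 and z_{0.83} = 0.9542.
Eliminate σ: μ = (z₂·x₁ − z₁·x₂)/(z₂ − z₁) = (0.9542·-0.852 − (-0.7388)·0.0849)/1.693 = -0.44.
Then σ = (x₂ − x₁)/(z₂ − z₁) = (0.0849 − -0.852)/1.693 = 0.55.
Precision τ = 1/σ² = 1/0.5534² = 3.27.

μ = -0.44, τ = 3.27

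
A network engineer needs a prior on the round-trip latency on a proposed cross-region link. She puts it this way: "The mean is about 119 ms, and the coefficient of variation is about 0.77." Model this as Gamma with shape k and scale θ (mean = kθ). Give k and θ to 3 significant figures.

For Gamma(k, scale θ): mean = kθ, variance = kθ², so CV = 1/√k.
CV = 0.77, hence k = 1/CV² = 1.69.
Then θ = mean/k = 119/1.69 = 70.6.

k ≈ 1.69, θ ≈ 70.6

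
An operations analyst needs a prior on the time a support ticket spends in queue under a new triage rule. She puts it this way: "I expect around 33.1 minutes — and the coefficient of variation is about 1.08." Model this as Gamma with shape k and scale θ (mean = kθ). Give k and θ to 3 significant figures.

For Gamma(k, scale θ): mean = kθ, variance = kθ², so CV = 1/√k.
CV = 1.08, hence k = 1/CV² = 0.857.
Then θ = mean/k = 33.1/0.857 = 38.6.

k ≈ 0.857, θ ≈ 38.6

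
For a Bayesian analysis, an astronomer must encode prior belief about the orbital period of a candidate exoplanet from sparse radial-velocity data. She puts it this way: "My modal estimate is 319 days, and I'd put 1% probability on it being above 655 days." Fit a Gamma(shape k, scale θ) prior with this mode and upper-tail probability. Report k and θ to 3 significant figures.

Gamma(k,θ) with k>1 has mode (k−1)θ, so θ = 319/(k−1).
Need P(X < 655) = 0.99 with θ tied to k this way. Start at k = 2, θ = 319: P(X<655) ≈ 0.608.
Too low — raise k to concentrate. Iterating converges to k ≈ 10.4.
Then θ = 319/(10.4−1) ≈ 33.8.

k ≈ 10.4, θ ≈ 33.8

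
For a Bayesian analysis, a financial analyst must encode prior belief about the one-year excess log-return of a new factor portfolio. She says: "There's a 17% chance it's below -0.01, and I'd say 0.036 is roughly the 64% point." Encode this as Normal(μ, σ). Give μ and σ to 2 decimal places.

μ = 0.02, σ = 0.04

The p-quantile of Normal(μ,σ) is μ + z_p·σ, with z_{0.17} = -0.9542 and z_{0.64} = 0.3585.
Eliminate σ: μ = (z₂·x₁ − z₁·x₂)/(z₂ − z₁) = (0.3585·-0.01 − (-0.9542)·0.036)/1.313 = 0.02.
Then σ = (x₂ − x₁)/(z₂ − z₁) = (0.036 − -0.01)/1.313 = 0.04.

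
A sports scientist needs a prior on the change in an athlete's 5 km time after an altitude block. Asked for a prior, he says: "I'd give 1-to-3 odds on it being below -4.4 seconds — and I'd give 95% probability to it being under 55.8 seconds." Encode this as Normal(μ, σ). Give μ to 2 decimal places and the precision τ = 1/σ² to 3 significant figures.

For Normal(μ,σ), the p-quantile is μ + z_p·σ. Here z_{0.25} = -0.6745, z_{0.95} = 1.645.
So -4.4 = μ − 0.6745σ and 55.8 = μ + 1.645σ.
Subtracting: σ = (55.8 − -4.4)/(1.645 − (-0.6745)) = 25.96.
Then μ = -4.4 − (-0.6745)·25.96 = 13.11.
Precision τ = 1/σ² = 1/25.96² = 0.00148.

μ = 13.11, τ = 0.00148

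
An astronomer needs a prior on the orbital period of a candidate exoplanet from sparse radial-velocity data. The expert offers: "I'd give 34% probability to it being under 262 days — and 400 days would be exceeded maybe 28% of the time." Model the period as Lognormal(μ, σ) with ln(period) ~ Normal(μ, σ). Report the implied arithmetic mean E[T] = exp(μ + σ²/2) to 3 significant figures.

If T ~ Lognormal(μ,σ) then ln T ~ Normal(μ,σ), so the p-quantile of ln T is μ + z_p·σ.
ln(262) = 5.568 and ln(400) = 5.991; z_{0.34} = -0.4125, z_{0.72} = 0.5828.
σ = (5.991 − 5.568)/(0.5828 − (-0.4125)) = 0.425.
μ = 5.568 − (-0.4125)·0.425 = 5.744.
E[T] = exp(μ + σ²/2) = exp(5.744 + 0.0904) = 342 days.

E[T] ≈ 342 days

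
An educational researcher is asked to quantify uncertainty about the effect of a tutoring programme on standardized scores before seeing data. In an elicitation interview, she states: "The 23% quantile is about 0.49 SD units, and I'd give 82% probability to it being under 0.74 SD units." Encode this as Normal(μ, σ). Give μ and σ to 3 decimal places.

For Normal(μ,σ), the p-quantile is μ + z_p·σ. Here z_{0.23} = -0.7388, z_{0.82} = 0.9154.
So 0.49 = μ − 0.7388σ and 0.74 = μ + 0.9154σ.
Subtracting: σ = (0.74 − 0.49)/(0.9154 − (-0.7388)) = 0.151.
Then μ = 0.49 − (-0.7388)·0.151 = 0.602.

μ = 0.602, σ = 0.151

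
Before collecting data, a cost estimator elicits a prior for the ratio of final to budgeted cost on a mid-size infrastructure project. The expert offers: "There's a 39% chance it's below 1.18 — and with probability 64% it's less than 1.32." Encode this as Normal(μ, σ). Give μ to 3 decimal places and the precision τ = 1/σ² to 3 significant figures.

For Normal(μ,σ), the p-quantile is μ + z_p·σ. Here z_{0.39} = -0.2793, z_{0.64} = 0.3585.
So 1.18 = μ − 0.2793σ and 1.32 = μ + 0.3585σ.
Subtracting: σ = (1.32 − 1.18)/(0.3585 − (-0.2793)) = 0.220.
Then μ = 1.18 − (-0.2793)·0.220 = 1.241.
Precision τ = 1/σ² = 1/0.2195² = 20.8.

μ = 1.241, τ = 20.8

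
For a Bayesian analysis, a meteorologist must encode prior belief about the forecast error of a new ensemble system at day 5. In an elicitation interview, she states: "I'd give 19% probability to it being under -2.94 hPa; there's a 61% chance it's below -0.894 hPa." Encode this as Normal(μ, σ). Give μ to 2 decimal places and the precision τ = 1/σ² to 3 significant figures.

The p-quantile of Normal(μ,σ) is μ + z_p·σ, with z_{0.19} = -0.8779 and z_{0.61} = 0.2793.
Eliminate σ: μ = (z₂·x₁ − z₁·x₂)/(z₂ − z₁) = (0.2793·-2.94 − (-0.8779)·-0.894)/1.157 = -1.39.
Then σ = (x₂ − x₁)/(z₂ − z₁) = (-0.894 − -2.94)/1.157 = 1.77.
Precision τ = 1/σ² = 1/1.768² = 0.32.

μ = -1.39, τ = 0.32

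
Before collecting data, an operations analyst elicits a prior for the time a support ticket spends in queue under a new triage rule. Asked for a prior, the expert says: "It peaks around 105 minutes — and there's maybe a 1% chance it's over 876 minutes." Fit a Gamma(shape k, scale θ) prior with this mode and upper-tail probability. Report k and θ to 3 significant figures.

Gamma(k,θ) with k>1 has mode (k−1)θ, so θ = 105/(k−1).
Need P(X < 876) = 0.99 with θ tied to k this way. Start at k = 2, θ = 105: P(X<876) ≈ 0.998.
Too high — lower k to spread out. Iterating converges to k ≈ 1.74.
Then θ = 105/(1.74−1) ≈ 143.

k ≈ 1.74, θ ≈ 143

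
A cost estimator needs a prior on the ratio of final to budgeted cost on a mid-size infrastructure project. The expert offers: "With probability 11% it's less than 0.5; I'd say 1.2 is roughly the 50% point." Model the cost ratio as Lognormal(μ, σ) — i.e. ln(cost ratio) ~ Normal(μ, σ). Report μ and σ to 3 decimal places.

μ ≈ 0.182, σ ≈ 0.714

If T ~ Lognormal(μ,σ) then ln T ~ Normal(μ,σ), so the p-quantile of ln T is μ + z_p·σ.
ln(0.5) = -0.6931 and ln(1.2) = 0.1823; z_{0.11} = -1.227, z_{0.5} = 0.
σ = (0.1823 − -0.6931)/(0 − (-1.227)) = 0.714.
μ = -0.6931 − (-1.227)·0.714 = 0.182.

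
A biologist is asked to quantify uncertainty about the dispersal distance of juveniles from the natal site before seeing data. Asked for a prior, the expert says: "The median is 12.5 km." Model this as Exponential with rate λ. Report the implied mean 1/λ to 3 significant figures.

mean ≈ 18 km

Exponential median = ln 2 / λ, so λ = ln 2 / 12.5 = 0.0555.
Mean = 1/λ = 18 km.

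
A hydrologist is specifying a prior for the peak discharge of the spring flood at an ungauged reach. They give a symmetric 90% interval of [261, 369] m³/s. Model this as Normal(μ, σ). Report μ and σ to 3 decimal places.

μ = 315.000, σ = 32.830

A symmetric 90% interval runs μ ± z·σ with z = 1.645.
Half-width = 54, so σ = 54/1.645 = 32.830.
μ is the interval midpoint, 315.000.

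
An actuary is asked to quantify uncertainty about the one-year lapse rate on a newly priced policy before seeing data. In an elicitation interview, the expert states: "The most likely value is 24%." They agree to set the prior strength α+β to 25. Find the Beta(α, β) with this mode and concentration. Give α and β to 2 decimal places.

For α,β > 1 the Beta mode is (α−1)/(α+β−2). With α+β = 25, the mode is (α−1)/23.
Set (α−1)/23 = 0.24 → α = 1 + 0.24·23 = 6.52.
β = 25 − α = 18.48.

α = 6.52, β = 18.48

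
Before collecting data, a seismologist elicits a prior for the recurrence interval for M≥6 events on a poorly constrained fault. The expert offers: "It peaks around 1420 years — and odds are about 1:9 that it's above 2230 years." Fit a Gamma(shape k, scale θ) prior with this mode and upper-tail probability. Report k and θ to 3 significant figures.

Gamma(k,θ) with k>1 has mode (k−1)θ, so θ = 1420/(k−1).
Need P(X < 2230) = 0.9 with θ tied to k this way. Start at k = 2, θ = 1420: P(X<2230) ≈ 0.465.
Too low — raise k to concentrate. Iterating converges to k ≈ 10.2.
Then θ = 1420/(10.2−1) ≈ 154.

k ≈ 10.2, θ ≈ 154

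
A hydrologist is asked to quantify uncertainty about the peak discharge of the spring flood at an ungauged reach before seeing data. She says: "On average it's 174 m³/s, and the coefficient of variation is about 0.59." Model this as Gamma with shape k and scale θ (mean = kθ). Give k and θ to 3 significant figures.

k ≈ 2.87, θ ≈ 60.6

For Gamma(k, scale θ): mean = kθ, variance = kθ², so CV = 1/√k.
CV = 0.59, hence k = 1/CV² = 2.87.
Then θ = mean/k = 174/2.87 = 60.6.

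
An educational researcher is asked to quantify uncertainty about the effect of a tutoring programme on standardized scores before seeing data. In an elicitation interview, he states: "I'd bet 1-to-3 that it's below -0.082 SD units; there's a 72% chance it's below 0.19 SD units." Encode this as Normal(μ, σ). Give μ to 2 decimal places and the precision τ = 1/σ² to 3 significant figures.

μ = 0.06, τ = 21.4

The p-quantile of Normal(μ,σ) is μ + z_p·σ, with z_{0.25} = -0.6745 and z_{0.72} = 0.5828.
Eliminate σ: μ = (z₂·x₁ − z₁·x₂)/(z₂ − z₁) = (0.5828·-0.082 − (-0.6745)·0.19)/1.257 = 0.06.
Then σ = (x₂ − x₁)/(z₂ − z₁) = (0.19 − -0.082)/1.257 = 0.22.
Precision τ = 1/σ² = 1/0.2163² = 21.4.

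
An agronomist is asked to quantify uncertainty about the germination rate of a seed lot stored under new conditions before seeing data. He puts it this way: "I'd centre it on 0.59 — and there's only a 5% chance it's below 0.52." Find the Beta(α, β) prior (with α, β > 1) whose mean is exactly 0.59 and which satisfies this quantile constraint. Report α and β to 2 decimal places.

With mean 0.59 fixed, write α = 0.59s, β = 0.41s where s = α+β.
Need P(θ < 0.52) = 0.05 under Beta(0.59s, 0.41s). Normal approximation: (q−m)/√(m(1−m)/s) ≈ z_{0.05} = -1.64, so s ≈ 0.59·0.41·(-1.64)²/(0.52−0.59)² = 133.6.
At s = 133.6: P(θ<0.52) ≈ 0.051. Adjusting to match 0.05 gives s ≈ 135.61.
So α = 0.59·135.61 ≈ 80.01, β = 0.41·135.61 ≈ 55.60.

α ≈ 80.01, β ≈ 55.60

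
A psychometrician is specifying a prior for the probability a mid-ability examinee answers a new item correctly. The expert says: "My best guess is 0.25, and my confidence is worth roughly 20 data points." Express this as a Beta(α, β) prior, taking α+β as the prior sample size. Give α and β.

Under the effective-sample-size interpretation, Beta(α, β) has prior mean α/(α+β) and prior sample size α+β.
So α+β = 20 and α/(α+β) = 0.25, giving α = 0.25·20 = 5 and β = 20 − 5 = 15.

α = 5, β = 15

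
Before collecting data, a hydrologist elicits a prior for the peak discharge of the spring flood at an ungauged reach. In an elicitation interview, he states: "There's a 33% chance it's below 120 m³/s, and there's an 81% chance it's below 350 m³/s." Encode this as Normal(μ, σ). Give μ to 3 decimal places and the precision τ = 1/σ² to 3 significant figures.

μ = 196.779, τ = 3.28e-05

For Normal(μ,σ), the p-quantile is μ + z_p·σ. Here z_{0.33} = -0.4399, z_{0.81} = 0.8779.
So 120 = μ − 0.4399σ and 350 = μ + 0.8779σ.
Subtracting: σ = (350 − 120)/(0.8779 − (-0.4399)) = 174.532.
Then μ = 120 − (-0.4399)·174.532 = 196.779.
Precision τ = 1/σ² = 1/174.5² = 3.28e-05.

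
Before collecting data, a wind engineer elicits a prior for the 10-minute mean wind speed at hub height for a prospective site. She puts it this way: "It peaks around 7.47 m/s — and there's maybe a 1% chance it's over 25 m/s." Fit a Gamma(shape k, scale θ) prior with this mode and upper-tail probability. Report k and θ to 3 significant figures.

k ≈ 4, θ ≈ 2.49

Gamma(k,θ) with k>1 has mode (k−1)θ, so θ = 7.47/(k−1).
Need P(X < 25) = 0.99 with θ tied to k this way. Start at k = 2, θ = 7.47: P(X<25) ≈ 0.847.
Too low — raise k to concentrate. Iterating converges to k ≈ 4.
Then θ = 7.47/(4−1) ≈ 2.49.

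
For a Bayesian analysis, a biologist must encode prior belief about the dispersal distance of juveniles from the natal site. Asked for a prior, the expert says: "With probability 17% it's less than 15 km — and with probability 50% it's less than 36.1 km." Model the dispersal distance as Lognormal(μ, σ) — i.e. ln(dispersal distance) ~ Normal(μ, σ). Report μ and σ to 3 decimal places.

μ ≈ 3.586, σ ≈ 0.920

If T ~ Lognormal(μ,σ) then ln T ~ Normal(μ,σ), so the p-quantile of ln T is μ + z_p·σ.
ln(15) = 2.708 and ln(36.1) = 3.586; z_{0.17} = -0.9542, z_{0.5} = 0.
σ = (3.586 − 2.708)/(0 − (-0.9542)) = 0.920.
μ = 2.708 − (-0.9542)·0.920 = 3.586.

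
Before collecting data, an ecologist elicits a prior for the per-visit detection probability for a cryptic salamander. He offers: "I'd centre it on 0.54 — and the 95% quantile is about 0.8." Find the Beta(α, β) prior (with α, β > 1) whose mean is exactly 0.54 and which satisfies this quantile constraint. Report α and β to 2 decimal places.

α ≈ 4.62, β ≈ 3.94

With mean 0.54 fixed, write α = 0.54s, β = 0.46s where s = α+β.
Need P(θ < 0.8) = 0.95 under Beta(0.54s, 0.46s). Normal approximation: (q−m)/√(m(1−m)/s) ≈ z_{0.95} = 1.64, so s ≈ 0.54·0.46·(1.64)²/(0.8−0.54)² = 9.9.
At s = 9.9: P(θ<0.8) ≈ 0.963. Adjusting to match 0.95 gives s ≈ 8.56.
So α = 0.54·8.56 ≈ 4.62, β = 0.46·8.56 ≈ 3.94.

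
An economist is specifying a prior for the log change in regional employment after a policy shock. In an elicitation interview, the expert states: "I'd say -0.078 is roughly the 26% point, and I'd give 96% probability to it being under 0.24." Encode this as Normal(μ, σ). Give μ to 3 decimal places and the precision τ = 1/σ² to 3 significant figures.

For Normal(μ,σ), the p-quantile is μ + z_p·σ. Here z_{0.26} = -0.6433, z_{0.96} = 1.751.
So -0.078 = μ − 0.6433σ and 0.24 = μ + 1.751σ.
Subtracting: σ = (0.24 − -0.078)/(1.751 − (-0.6433)) = 0.133.
Then μ = -0.078 − (-0.6433)·0.133 = 0.007.
Precision τ = 1/σ² = 1/0.1328² = 56.7.

μ = 0.007, τ = 56.7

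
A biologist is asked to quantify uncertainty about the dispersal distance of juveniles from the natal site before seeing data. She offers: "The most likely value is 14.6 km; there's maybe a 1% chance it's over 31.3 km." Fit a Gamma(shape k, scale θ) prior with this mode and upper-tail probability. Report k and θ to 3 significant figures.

k ≈ 9.33, θ ≈ 1.75

Gamma(k,θ) with k>1 has mode (k−1)θ, so θ = 14.6/(k−1).
Need P(X < 31.3) = 0.99 with θ tied to k this way. Start at k = 2, θ = 14.6: P(X<31.3) ≈ 0.632.
Too low — raise k to concentrate. Iterating converges to k ≈ 9.33.
Then θ = 14.6/(9.33−1) ≈ 1.75.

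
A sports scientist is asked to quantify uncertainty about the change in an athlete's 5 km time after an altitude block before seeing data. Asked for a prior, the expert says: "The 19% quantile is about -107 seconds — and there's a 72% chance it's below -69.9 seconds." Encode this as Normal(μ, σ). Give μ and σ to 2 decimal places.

For Normal(μ,σ), the p-quantile is μ + z_p·σ. Here z_{0.19} = -0.8779, z_{0.72} = 0.5828.
So -107 = μ − 0.8779σ and -69.9 = μ + 0.5828σ.
Subtracting: σ = (-69.9 − -107)/(0.5828 − (-0.8779)) = 25.40.
Then μ = -107 − (-0.8779)·25.40 = -84.70.

μ = -84.70, σ = 25.40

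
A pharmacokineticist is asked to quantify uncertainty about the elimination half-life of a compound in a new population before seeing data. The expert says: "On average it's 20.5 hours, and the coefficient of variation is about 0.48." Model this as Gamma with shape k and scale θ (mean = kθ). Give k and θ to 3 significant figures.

For Gamma(k, scale θ): mean = kθ, variance = kθ², so CV = 1/√k.
CV = 0.48, hence k = 1/CV² = 4.34.
Then θ = mean/k = 20.5/4.34 = 4.72.

k ≈ 4.34, θ ≈ 4.72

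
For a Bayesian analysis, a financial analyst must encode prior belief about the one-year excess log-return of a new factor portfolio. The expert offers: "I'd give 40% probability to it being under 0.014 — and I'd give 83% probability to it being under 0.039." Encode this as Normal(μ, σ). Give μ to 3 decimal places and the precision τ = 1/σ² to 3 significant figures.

μ = 0.019, τ = 2330

The p-quantile of Normal(μ,σ) is μ + z_p·σ, with z_{0.4} = -0.2533 and z_{0.83} = 0.9542.
Eliminate σ: μ = (z₂·x₁ − z₁·x₂)/(z₂ − z₁) = (0.9542·0.014 − (-0.2533)·0.039)/1.208 = 0.019.
Then σ = (x₂ − x₁)/(z₂ − z₁) = (0.039 − 0.014)/1.208 = 0.021.
Precision τ = 1/σ² = 1/0.0207² = 2330.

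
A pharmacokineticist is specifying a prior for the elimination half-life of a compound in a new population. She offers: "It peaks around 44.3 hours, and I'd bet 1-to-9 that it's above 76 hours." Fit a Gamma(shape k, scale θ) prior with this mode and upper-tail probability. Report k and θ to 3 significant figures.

Gamma(k,θ) with k>1 has mode (k−1)θ, so θ = 44.3/(k−1).
Need P(X < 76) = 0.9 with θ tied to k this way. Start at k = 2, θ = 44.3: P(X<76) ≈ 0.512.
Too low — raise k to concentrate. Iterating converges to k ≈ 7.5.
Then θ = 44.3/(7.5−1) ≈ 6.81.

k ≈ 7.5, θ ≈ 6.81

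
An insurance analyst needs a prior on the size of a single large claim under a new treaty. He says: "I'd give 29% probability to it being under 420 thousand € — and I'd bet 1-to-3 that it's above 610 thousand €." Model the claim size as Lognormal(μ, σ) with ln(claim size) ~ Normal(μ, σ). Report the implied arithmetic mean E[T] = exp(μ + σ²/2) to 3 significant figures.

If T ~ Lognormal(μ,σ) then ln T ~ Normal(μ,σ), so the p-quantile of ln T is μ + z_p·σ.
ln(420) = 6.04 and ln(610) = 6.413; z_{0.29} = -0.5534, z_{0.75} = 0.6745.
σ = (6.413 − 6.04)/(0.6745 − (-0.5534)) = 0.304.
μ = 6.04 − (-0.5534)·0.304 = 6.208.
E[T] = exp(μ + σ²/2) = exp(6.208 + 0.0462) = 520 thousand €.

E[T] ≈ 520 thousand €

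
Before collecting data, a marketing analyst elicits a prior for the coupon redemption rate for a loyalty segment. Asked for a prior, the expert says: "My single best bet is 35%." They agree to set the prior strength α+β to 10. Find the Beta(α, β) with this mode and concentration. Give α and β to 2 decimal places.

α = 3.80, β = 6.20

For α,β > 1 the Beta mode is (α−1)/(α+β−2). With α+β = 10, the mode is (α−1)/8.
Set (α−1)/8 = 0.35 → α = 1 + 0.35·8 = 3.80.
β = 10 − α = 6.20.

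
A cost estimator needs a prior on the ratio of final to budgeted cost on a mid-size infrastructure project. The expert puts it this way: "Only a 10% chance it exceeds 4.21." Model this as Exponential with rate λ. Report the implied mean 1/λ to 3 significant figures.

P(T > 4.21) = e^(−λ·4.21) = 0.1, so λ = −ln(0.1)/4.21 = 0.547.
Mean = 1/λ = 1.83.

mean ≈ 1.83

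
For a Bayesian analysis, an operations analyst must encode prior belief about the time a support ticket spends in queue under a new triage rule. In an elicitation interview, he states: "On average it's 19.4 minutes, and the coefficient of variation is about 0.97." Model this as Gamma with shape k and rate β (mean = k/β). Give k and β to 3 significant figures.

For Gamma(k, rate β): mean = k/β, variance = k/β², so CV = 1/√k.
CV = 0.97, hence k = 1/CV² = 1.06.
Then β = k/mean = 1.06/19.4 = 0.0548.

k ≈ 1.06, β ≈ 0.0548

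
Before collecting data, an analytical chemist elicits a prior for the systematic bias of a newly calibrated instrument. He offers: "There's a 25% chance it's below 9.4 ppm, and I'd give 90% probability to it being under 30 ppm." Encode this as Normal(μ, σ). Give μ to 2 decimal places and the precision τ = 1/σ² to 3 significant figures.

μ = 16.50, τ = 0.00902

The p-quantile of Normal(μ,σ) is μ + z_p·σ, with z_{0.25} = -0.6745 and z_{0.9} = 1.282.
Eliminate σ: μ = (z₂·x₁ − z₁·x₂)/(z₂ − z₁) = (1.282·9.4 − (-0.6745)·30)/1.956 = 16.50.
Then σ = (x₂ − x₁)/(z₂ − z₁) = (30 − 9.4)/1.956 = 10.53.
Precision τ = 1/σ² = 1/10.53² = 0.00902.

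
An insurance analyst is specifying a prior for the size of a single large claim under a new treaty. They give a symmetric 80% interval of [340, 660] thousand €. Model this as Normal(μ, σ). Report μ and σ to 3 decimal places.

μ = 500.000, σ = 124.849

A symmetric 80% interval runs μ ± z·σ with z = 1.282.
Half-width = 160, so σ = 160/1.282 = 124.849.
μ is the interval midpoint, 500.000.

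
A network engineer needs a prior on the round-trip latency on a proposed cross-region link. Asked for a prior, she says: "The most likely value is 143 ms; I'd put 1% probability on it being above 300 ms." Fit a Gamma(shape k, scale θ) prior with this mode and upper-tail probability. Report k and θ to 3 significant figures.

Gamma(k,θ) with k>1 has mode (k−1)θ, so θ = 143/(k−1).
Need P(X < 300) = 0.99 with θ tied to k this way. Start at k = 2, θ = 143: P(X<300) ≈ 0.620.
Too low — raise k to concentrate. Iterating converges to k ≈ 9.87.
Then θ = 143/(9.87−1) ≈ 16.1.

k ≈ 9.87, θ ≈ 16.1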